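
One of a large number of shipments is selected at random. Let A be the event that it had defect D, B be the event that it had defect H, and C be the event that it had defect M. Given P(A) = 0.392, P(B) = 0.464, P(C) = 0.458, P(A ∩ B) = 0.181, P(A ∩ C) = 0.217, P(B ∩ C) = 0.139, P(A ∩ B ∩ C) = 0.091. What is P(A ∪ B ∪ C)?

P(A ∪ B ∪ C) = 0.392 + 0.464 + 0.458 − 0.181 − 0.217 − 0.139 + 0.091 = 0.868

0.868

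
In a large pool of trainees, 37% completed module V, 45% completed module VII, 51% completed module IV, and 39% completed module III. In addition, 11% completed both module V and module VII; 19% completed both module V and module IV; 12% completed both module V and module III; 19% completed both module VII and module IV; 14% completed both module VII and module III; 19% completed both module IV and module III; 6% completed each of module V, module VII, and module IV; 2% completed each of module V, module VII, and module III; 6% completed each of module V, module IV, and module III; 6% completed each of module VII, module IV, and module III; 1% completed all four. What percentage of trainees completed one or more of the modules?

97%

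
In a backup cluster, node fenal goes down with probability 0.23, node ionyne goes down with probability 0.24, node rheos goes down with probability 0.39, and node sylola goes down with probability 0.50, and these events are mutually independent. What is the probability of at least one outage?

0.821514

P(none) = (1 − 0.23) × (1 − 0.24) × (1 − 0.39) × (1 − 0.50) = 0.77 × 0.76 × 0.61 × 0.50 = 0.178486
P(at least one) = 1 − 0.178486 = 0.821514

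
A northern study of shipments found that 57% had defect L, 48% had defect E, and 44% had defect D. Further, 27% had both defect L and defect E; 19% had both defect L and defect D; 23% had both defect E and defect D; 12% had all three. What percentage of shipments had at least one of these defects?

By inclusion-exclusion,
P(≥1) = 57 + 48 + 44 − 27 − 19 − 23 + 12 = 92%

92%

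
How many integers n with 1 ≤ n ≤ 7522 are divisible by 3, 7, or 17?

3476

2507 + 1074 + 442 − 358 − 147 − 63 + 21 = 3476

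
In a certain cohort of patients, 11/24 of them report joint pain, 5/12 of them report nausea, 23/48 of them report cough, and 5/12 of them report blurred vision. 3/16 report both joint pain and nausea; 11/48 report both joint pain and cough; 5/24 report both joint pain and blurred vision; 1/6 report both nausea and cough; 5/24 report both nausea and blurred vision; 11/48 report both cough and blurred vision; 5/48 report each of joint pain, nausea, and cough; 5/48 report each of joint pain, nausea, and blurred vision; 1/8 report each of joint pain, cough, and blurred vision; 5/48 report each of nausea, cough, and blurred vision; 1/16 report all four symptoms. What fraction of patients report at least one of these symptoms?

P(≥1) = 11/24 + 5/12 + 23/48 + 5/12 − 3/16 − 11/48 − 5/24 − 1/6 − 5/24 − 11/48 + 5/48 + 5/48 + 1/8 + 5/48 − 1/16 = 11/12

11/12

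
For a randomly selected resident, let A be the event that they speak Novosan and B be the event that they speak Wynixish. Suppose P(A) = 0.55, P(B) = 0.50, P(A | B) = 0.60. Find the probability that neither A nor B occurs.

0.25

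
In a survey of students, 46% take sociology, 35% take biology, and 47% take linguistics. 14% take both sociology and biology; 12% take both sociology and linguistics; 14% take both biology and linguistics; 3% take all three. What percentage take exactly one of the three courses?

57%

P(exactly one) = 46 + 35 + 47 − 2·14 − 2·12 − 2·14 + 3·3 = 57%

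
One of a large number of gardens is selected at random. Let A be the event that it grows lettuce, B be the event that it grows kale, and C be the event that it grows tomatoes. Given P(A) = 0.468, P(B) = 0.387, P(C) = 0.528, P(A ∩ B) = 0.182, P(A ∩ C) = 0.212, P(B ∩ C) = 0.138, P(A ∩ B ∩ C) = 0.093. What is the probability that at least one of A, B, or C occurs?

0.944

Using inclusion–exclusion:
P(A ∪ B ∪ C) = 0.468 + 0.387 + 0.528 − 0.182 − 0.212 − 0.138 + 0.093 = 0.944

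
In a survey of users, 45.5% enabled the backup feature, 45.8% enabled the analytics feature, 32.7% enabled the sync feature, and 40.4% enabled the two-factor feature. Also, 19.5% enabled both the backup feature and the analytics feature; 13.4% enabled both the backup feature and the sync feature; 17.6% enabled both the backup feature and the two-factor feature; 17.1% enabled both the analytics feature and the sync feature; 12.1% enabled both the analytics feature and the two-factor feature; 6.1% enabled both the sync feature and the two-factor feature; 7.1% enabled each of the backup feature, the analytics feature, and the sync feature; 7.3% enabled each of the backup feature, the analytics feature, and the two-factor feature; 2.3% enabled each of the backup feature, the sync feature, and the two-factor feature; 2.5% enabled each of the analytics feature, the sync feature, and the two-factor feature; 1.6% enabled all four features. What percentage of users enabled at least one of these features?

96.2%

Using inclusion–exclusion:
P(union) = 45.5 + 45.8 + 32.7 + 40.4 − 19.5 − 13.4 − 17.6 − 17.1 − 12.1 − 6.1 + 7.1 + 7.3 + 2.3 + 2.5 − 1.6 = 96.2%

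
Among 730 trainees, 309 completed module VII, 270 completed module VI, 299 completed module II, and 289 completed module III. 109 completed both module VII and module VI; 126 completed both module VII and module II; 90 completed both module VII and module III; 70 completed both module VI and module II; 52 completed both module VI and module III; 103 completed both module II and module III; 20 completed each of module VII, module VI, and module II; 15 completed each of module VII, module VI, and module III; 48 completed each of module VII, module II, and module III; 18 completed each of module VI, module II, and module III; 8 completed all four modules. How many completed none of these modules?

20

Inclusion–exclusion gives
N(≥1) = 309 + 270 + 299 + 289 − 109 − 126 − 90 − 70 − 52 − 103 + 20 + 15 + 48 + 18 − 8 = 710
None: 730 − 710 = 20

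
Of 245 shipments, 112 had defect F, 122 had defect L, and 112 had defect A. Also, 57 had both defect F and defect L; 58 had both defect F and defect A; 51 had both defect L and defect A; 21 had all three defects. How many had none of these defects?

44

N(≥1) = 112 + 122 + 112 − 57 − 58 − 51 + 21 = 201
None: 245 − 201 = 44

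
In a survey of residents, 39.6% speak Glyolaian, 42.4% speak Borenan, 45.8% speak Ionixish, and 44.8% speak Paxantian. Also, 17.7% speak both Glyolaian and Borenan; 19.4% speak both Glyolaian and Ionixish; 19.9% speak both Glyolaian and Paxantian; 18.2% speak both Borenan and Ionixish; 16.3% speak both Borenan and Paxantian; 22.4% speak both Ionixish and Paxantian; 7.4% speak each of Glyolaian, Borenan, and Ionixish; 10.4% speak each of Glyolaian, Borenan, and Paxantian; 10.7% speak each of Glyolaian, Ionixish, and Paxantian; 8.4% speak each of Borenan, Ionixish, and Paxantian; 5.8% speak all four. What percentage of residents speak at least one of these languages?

Using inclusion–exclusion:
P(at least one) = 39.6 + 42.4 + 45.8 + 44.8 − 17.7 − 19.4 − 19.9 − 18.2 − 16.3 − 22.4 + 7.4 + 10.4 + 10.7 + 8.4 − 5.8 = 89.8%

89.8%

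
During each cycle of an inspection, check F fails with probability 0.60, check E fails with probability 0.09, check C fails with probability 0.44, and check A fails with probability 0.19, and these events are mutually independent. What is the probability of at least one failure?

Independence gives P(none) = ∏(1 − pᵢ).
P(none) = (1 − 0.60) × (1 − 0.09) × (1 − 0.44) × (1 − 0.19) = 0.40 × 0.91 × 0.56 × 0.81 = 0.1651104
P(at least one) = 1 − 0.1651104 = 0.8348896

0.8348896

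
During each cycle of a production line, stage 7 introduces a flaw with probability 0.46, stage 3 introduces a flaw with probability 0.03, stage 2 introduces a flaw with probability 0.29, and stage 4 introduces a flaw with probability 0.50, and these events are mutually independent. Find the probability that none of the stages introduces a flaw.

Independence gives P(none) = ∏(1 − pᵢ).
P(none) = (1 − 0.46) × (1 − 0.03) × (1 − 0.29) × (1 − 0.50) = 0.54 × 0.97 × 0.71 × 0.50 = 0.185949

0.185949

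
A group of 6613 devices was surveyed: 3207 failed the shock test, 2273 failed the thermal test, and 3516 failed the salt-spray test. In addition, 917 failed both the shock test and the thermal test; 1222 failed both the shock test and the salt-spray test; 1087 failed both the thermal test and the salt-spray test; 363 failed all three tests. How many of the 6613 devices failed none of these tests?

480

Inclusion–exclusion gives
|at least one| = 3207 + 2273 + 3516 − 917 − 1222 − 1087 + 363 = 6133
None: 6613 − 6133 = 480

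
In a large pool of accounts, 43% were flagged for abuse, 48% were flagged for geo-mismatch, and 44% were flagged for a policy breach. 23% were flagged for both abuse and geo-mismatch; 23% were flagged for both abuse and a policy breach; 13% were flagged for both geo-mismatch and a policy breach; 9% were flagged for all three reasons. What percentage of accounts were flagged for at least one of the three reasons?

85%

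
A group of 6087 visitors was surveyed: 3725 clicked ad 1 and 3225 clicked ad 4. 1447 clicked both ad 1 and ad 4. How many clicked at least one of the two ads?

5503

Apply inclusion-exclusion:
|at least one| = 3725 + 3225 − 1447 = 5503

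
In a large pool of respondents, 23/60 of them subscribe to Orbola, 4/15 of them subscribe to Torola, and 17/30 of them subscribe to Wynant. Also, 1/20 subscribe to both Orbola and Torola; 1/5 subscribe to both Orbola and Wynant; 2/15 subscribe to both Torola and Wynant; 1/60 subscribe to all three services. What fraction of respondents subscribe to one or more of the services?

17/20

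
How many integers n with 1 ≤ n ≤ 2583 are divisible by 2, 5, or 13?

Apply inclusion-exclusion:
⌊2583/2⌋ + ⌊2583/5⌋ + ⌊2583/13⌋ − ⌊2583/10⌋ − ⌊2583/26⌋ − ⌊2583/65⌋ + ⌊2583/130⌋ = 1291 + 516 + 198 − 258 − 99 − 39 + 19 = 1628

1628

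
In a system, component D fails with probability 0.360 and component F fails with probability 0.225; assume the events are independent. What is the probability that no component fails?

0.496

P(none) = (1 − 0.360) × (1 − 0.225) = 0.640 × 0.775 = 0.496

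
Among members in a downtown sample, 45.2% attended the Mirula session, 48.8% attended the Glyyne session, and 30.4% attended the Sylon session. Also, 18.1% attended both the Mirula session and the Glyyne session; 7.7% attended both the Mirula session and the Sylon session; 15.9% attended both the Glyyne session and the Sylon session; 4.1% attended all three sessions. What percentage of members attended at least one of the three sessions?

86.8%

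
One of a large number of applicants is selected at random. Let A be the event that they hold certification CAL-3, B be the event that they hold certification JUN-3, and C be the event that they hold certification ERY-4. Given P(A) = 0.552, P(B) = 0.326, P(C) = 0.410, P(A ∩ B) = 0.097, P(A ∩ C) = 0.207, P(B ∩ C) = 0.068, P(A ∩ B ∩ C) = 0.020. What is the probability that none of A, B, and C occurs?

P(A ∪ B ∪ C) = 0.552 + 0.326 + 0.410 − 0.097 − 0.207 − 0.068 + 0.020 = 0.936
P(none) = 1 − 0.936 = 0.064

0.064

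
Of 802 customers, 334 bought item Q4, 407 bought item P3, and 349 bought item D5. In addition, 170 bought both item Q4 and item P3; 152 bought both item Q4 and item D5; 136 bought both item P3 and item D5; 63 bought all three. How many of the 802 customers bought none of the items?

Apply inclusion-exclusion:
N(≥1) = 334 + 407 + 349 − 170 − 152 − 136 + 63 = 695
None: 802 − 695 = 107

107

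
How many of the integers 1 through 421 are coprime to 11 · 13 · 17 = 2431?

332

Inclusion–exclusion gives
⌊421/11⌋ + ⌊421/13⌋ + ⌊421/17⌋ − ⌊421/143⌋ − ⌊421/187⌋ − ⌊421/221⌋ + ⌊421/2431⌋ = 38 + 32 + 24 − 2 − 2 − 1 + 0 = 89
421 − 89 = 332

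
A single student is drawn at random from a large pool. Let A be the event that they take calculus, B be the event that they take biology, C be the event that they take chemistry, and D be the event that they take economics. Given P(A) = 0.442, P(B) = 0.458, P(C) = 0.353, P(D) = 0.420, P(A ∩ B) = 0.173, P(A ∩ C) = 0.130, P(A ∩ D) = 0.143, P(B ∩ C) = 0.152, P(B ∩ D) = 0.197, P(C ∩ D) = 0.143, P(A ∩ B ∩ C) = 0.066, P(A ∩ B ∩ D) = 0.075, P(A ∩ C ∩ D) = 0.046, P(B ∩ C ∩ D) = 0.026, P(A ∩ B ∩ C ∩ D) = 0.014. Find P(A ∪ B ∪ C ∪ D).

By inclusion-exclusion,
P(A ∪ B ∪ C ∪ D) = 0.442 + 0.458 + 0.353 + 0.420 − 0.173 − 0.130 − 0.143 − 0.152 − 0.197 − 0.143 + 0.066 + 0.075 + 0.046 + 0.026 − 0.014 = 0.934

0.934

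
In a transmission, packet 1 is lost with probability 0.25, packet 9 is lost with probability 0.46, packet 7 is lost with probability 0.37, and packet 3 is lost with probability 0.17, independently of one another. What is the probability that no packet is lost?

0.2117745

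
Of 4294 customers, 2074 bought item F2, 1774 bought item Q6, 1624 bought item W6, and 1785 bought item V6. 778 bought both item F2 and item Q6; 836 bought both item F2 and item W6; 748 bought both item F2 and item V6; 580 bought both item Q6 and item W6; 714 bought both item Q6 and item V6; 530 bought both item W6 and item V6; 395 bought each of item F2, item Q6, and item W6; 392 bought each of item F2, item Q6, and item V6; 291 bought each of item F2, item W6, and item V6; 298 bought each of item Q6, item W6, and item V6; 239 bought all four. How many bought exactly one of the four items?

2057

|exactly one| = 2074 + 1774 + 1624 + 1785 − 2·778 − 2·836 − 2·748 − 2·580 − 2·714 − 2·530 + 3·395 + 3·392 + 3·291 + 3·298 − 4·239 = 2057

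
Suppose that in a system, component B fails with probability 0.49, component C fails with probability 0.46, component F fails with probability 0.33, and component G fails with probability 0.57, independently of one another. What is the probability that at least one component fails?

0.92065726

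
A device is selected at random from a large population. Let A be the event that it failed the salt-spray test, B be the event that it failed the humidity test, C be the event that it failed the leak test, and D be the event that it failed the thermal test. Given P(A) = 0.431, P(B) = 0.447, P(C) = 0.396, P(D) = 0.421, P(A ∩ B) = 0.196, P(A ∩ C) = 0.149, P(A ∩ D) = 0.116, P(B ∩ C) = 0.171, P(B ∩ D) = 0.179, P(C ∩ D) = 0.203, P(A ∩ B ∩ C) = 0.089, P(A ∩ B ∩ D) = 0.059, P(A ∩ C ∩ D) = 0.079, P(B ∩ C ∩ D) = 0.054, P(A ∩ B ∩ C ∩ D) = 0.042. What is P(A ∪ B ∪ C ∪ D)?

0.920

Using inclusion–exclusion:
P(A ∪ B ∪ C ∪ D) = 0.431 + 0.447 + 0.396 + 0.421 − 0.196 − 0.149 − 0.116 − 0.171 − 0.179 − 0.203 + 0.089 + 0.059 + 0.079 + 0.054 − 0.042 = 0.920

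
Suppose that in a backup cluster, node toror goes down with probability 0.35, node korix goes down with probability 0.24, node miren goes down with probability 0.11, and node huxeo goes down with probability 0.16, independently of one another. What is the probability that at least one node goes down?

0.6306856

Since the events are independent, P(none) is the product of the individual non-occurrence probabilities.
P(none) = (1 − 0.35) × (1 − 0.24) × (1 − 0.11) × (1 − 0.16) = 0.65 × 0.76 × 0.89 × 0.84 = 0.3693144
P(at least one) = 1 − 0.3693144 = 0.6306856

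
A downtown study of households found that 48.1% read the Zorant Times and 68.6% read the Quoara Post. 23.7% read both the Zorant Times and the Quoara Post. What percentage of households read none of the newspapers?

7.0%

P(≥1) = 48.1 + 68.6 − 23.7 = 93.0%
P(none) = 100% − 93.0% = 7.0%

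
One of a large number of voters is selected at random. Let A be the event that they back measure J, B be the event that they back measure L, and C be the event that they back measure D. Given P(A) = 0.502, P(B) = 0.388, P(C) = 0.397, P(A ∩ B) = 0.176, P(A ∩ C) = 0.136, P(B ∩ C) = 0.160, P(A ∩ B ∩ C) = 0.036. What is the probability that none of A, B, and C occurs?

Inclusion–exclusion gives
P(A ∪ B ∪ C) = 0.502 + 0.388 + 0.397 − 0.176 − 0.136 − 0.160 + 0.036 = 0.851
P(none) = 1 − 0.851 = 0.149

0.149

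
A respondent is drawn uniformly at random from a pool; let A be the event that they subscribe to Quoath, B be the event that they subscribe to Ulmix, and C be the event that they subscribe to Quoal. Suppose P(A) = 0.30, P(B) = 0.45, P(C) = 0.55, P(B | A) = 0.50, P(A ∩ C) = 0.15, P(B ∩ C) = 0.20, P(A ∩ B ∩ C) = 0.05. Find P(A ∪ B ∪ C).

0.85

P(A ∩ B) = P(A)·P(B|A) = 0.30 × 0.50 = 0.15
P(A ∪ B ∪ C) = 0.30 + 0.45 + 0.55 − 0.15 − 0.15 − 0.20 + 0.05 = 0.85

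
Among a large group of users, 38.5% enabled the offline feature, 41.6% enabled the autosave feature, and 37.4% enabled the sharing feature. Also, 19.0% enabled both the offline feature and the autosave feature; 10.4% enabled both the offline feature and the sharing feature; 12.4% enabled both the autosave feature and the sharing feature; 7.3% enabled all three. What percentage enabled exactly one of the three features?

By inclusion–exclusion (exactly-one form):
P(exactly one) = 38.5 + 41.6 + 37.4 − 2·19.0 − 2·10.4 − 2·12.4 + 3·7.3 = 55.8%

55.8%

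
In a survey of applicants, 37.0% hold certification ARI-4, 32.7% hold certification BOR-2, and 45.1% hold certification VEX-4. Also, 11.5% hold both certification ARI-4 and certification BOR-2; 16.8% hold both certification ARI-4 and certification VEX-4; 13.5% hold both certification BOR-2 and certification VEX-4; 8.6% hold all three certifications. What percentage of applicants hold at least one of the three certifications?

81.6%

By inclusion-exclusion,
P(≥1) = 37.0 + 32.7 + 45.1 − 11.5 − 16.8 − 13.5 + 8.6 = 81.6%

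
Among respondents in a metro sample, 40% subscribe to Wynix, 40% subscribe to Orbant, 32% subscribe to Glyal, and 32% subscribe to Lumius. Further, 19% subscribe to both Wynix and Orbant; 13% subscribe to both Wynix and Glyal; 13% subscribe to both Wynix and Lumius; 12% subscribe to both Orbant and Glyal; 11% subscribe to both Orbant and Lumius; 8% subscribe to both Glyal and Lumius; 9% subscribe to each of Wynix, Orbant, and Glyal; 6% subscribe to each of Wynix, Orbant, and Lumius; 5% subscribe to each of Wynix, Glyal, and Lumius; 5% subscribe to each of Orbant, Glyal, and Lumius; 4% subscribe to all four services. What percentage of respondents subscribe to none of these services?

P(union) = 40 + 40 + 32 + 32 − 19 − 13 − 13 − 12 − 11 − 8 + 9 + 6 + 5 + 5 − 4 = 89%
P(none) = 100% − 89% = 11%

11%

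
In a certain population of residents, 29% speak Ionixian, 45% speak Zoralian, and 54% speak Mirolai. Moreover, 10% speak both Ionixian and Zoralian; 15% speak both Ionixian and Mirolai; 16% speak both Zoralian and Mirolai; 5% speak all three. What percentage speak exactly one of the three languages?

P(exactly one) = 29 + 45 + 54 − 2·10 − 2·15 − 2·16 + 3·5 = 61%

61%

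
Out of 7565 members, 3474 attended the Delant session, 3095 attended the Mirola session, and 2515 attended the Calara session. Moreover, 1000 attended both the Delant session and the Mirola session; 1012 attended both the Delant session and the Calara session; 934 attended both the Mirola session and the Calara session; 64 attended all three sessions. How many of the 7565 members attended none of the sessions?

1363

Apply inclusion-exclusion:
|union| = 3474 + 3095 + 2515 − 1000 − 1012 − 934 + 64 = 6202
None: 7565 − 6202 = 1363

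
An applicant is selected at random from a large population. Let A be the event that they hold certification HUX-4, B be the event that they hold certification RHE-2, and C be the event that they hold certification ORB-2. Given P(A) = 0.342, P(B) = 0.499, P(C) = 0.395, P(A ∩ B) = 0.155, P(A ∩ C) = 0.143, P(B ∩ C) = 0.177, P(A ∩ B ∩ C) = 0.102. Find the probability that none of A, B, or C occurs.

P(A ∪ B ∪ C) = 0.342 + 0.499 + 0.395 − 0.155 − 0.143 − 0.177 + 0.102 = 0.863
P(none) = 1 − 0.863 = 0.137

0.137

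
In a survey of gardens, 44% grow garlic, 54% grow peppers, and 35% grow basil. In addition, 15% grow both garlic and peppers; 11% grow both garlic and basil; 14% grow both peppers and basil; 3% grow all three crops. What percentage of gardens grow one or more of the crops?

96%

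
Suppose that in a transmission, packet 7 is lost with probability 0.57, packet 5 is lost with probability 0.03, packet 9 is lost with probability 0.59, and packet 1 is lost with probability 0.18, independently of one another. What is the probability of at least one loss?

P(none) = (1 − 0.57) × (1 − 0.03) × (1 − 0.59) × (1 − 0.18) = 0.43 × 0.97 × 0.41 × 0.82 = 0.14022902
P(at least one) = 1 − 0.14022902 = 0.85977098

0.85977098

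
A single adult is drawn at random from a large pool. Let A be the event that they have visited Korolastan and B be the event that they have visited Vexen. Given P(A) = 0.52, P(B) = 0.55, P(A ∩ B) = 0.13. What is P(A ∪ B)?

0.94

By inclusion–exclusion:
P(A ∪ B) = 0.52 + 0.55 − 0.13 = 0.94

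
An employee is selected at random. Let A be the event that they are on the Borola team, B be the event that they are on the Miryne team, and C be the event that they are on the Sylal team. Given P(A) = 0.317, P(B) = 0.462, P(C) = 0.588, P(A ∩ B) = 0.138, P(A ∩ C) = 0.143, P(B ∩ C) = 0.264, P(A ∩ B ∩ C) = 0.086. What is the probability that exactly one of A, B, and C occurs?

By inclusion–exclusion (exactly-one form):
P(exactly one) = 0.317 + 0.462 + 0.588 − 2·0.138 − 2·0.143 − 2·0.264 + 3·0.086 = 0.535

0.535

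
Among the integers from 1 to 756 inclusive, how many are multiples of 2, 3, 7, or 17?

553

378 + 252 + 108 + 44 − 126 − 54 − 22 − 36 − 14 − 6 + 18 + 7 + 3 + 2 − 1 = 553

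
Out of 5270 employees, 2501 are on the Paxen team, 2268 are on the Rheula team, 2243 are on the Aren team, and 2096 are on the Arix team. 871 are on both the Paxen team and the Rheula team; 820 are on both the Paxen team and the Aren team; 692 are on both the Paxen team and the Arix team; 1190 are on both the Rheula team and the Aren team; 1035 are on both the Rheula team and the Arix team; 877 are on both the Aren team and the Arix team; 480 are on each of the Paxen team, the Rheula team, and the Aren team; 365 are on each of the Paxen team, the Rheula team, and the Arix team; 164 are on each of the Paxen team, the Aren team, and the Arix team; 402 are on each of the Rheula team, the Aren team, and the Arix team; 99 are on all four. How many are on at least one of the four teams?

4935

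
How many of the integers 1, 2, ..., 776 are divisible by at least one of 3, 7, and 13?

By inclusion-exclusion,
⌊776/3⌋ + ⌊776/7⌋ + ⌊776/13⌋ − ⌊776/21⌋ − ⌊776/39⌋ − ⌊776/91⌋ + ⌊776/273⌋ = 258 + 110 + 59 − 36 − 19 − 8 + 2 = 366

366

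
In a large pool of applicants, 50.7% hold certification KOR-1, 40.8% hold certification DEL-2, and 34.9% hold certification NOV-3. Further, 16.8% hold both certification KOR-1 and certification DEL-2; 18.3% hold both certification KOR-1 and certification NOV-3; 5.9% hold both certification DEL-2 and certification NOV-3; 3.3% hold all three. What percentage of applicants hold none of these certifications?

11.3%

Apply inclusion-exclusion:
P(union) = 50.7 + 40.8 + 34.9 − 16.8 − 18.3 − 5.9 + 3.3 = 88.7%
P(none) = 100% − 88.7% = 11.3%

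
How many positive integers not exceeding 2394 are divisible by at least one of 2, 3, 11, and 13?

1197 + 798 + 217 + 184 − 399 − 108 − 92 − 72 − 61 − 16 + 36 + 30 + 8 + 5 − 2 = 1725

1725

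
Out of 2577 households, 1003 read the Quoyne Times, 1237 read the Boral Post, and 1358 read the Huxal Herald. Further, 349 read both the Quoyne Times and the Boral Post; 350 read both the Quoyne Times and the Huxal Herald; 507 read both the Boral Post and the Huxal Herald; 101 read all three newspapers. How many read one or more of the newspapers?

2493

Inclusion–exclusion gives
N(≥1) = 1003 + 1237 + 1358 − 349 − 350 − 507 + 101 = 2493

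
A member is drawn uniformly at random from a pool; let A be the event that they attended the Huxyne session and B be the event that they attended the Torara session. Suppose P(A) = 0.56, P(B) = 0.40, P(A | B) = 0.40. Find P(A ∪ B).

0.80

P(A ∩ B) = P(B)·P(A|B) = 0.40 × 0.40 = 0.16
P(A ∪ B) = 0.56 + 0.40 − 0.16 = 0.80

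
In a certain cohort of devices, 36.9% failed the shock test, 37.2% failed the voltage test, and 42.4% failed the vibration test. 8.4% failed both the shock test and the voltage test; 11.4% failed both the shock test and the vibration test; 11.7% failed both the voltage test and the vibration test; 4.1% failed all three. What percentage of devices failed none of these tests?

10.9%

By inclusion–exclusion:
P(union) = 36.9 + 37.2 + 42.4 − 8.4 − 11.4 − 11.7 + 4.1 = 89.1%
P(none) = 100% − 89.1% = 10.9%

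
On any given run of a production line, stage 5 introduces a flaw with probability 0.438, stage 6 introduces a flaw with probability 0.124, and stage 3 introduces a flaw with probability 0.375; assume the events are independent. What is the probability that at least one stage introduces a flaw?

P(none) = (1 − 0.438) × (1 − 0.124) × (1 − 0.375) = 0.562 × 0.876 × 0.625 = 0.307695
P(at least one) = 1 − 0.307695 = 0.692305

0.692305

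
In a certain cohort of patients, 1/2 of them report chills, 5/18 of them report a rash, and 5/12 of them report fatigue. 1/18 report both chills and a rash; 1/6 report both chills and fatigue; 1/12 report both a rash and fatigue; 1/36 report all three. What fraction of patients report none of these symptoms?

By inclusion–exclusion:
P(union) = 1/2 + 5/18 + 5/12 − 1/18 − 1/6 − 1/12 + 1/36 = 11/12
P(none) = 1 − 11/12 = 1/12

1/12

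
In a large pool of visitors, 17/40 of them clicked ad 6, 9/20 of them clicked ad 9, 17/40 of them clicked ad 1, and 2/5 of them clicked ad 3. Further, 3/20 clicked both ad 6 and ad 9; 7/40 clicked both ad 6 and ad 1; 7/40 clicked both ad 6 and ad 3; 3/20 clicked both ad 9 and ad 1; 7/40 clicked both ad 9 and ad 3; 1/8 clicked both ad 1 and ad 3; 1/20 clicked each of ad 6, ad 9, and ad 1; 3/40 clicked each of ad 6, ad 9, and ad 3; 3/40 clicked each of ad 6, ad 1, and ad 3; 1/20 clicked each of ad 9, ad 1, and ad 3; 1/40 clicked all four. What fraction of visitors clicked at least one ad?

39/40

By inclusion-exclusion,
P(union) = 17/40 + 9/20 + 17/40 + 2/5 − 3/20 − 7/40 − 7/40 − 3/20 − 7/40 − 1/8 + 1/20 + 3/40 + 3/40 + 1/20 − 1/40 = 39/40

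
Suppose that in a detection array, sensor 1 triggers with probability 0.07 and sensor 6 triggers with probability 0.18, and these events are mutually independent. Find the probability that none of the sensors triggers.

0.7626

Since the events are independent, P(none) is the product of the individual non-occurrence probabilities.
P(none) = (1 − 0.07) × (1 − 0.18) = 0.93 × 0.82 = 0.7626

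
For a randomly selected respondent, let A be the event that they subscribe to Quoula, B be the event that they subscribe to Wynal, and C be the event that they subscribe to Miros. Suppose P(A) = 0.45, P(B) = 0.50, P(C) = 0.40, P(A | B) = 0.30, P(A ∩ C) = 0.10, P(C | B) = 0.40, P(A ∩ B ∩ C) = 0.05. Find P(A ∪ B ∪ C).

P(A ∩ B) = P(B)·P(A|B) = 0.50 × 0.30 = 0.15
P(B ∩ C) = P(B)·P(C|B) = 0.50 × 0.40 = 0.20
P(A ∪ B ∪ C) = 0.45 + 0.50 + 0.40 − 0.15 − 0.10 − 0.20 + 0.05 = 0.95

0.95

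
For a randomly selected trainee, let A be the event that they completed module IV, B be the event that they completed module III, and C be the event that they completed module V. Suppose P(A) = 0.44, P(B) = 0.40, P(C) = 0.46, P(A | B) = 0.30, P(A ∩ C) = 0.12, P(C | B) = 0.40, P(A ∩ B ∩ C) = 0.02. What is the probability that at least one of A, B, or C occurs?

P(A ∩ B) = P(B)·P(A|B) = 0.40 × 0.30 = 0.12
P(B ∩ C) = P(B)·P(C|B) = 0.40 × 0.40 = 0.16
Inclusion–exclusion gives
P(A ∪ B ∪ C) = 0.44 + 0.40 + 0.46 − 0.12 − 0.12 − 0.16 + 0.02 = 0.92

0.92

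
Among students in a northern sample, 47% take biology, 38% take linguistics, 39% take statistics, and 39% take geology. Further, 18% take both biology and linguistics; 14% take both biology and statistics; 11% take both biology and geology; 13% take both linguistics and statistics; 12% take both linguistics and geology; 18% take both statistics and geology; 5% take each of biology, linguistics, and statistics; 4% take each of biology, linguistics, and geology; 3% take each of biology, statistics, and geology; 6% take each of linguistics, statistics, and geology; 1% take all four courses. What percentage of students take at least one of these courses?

94%

Inclusion–exclusion gives
P(union) = 47 + 38 + 39 + 39 − 18 − 14 − 11 − 13 − 12 − 18 + 5 + 4 + 3 + 6 − 1 = 94%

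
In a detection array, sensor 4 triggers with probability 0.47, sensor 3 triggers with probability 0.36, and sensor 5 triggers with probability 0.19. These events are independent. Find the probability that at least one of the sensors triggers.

0.725248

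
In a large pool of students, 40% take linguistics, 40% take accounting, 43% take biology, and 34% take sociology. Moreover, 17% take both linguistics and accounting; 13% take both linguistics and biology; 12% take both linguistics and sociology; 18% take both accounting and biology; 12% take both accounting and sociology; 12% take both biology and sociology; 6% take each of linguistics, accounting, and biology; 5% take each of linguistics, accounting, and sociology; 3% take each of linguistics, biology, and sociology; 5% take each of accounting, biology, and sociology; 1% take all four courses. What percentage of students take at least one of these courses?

P(union) = 40 + 40 + 43 + 34 − 17 − 13 − 12 − 18 − 12 − 12 + 6 + 5 + 3 + 5 − 1 = 91%

91%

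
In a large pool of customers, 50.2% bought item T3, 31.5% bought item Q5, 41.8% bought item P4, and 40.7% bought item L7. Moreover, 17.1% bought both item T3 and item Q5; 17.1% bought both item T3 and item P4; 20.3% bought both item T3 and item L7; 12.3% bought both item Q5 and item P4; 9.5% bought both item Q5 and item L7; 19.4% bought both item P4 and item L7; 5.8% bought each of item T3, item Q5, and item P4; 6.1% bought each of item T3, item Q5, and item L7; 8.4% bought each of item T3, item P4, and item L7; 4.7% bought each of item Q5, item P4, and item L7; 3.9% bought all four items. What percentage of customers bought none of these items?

P(at least one) = 50.2 + 31.5 + 41.8 + 40.7 − 17.1 − 17.1 − 20.3 − 12.3 − 9.5 − 19.4 + 5.8 + 6.1 + 8.4 + 4.7 − 3.9 = 89.6%
P(none) = 100% − 89.6% = 10.4%

10.4%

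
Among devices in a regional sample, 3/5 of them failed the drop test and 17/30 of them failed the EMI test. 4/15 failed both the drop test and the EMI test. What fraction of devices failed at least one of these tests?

Using inclusion–exclusion:
P(≥1) = 3/5 + 17/30 − 4/15 = 9/10

9/10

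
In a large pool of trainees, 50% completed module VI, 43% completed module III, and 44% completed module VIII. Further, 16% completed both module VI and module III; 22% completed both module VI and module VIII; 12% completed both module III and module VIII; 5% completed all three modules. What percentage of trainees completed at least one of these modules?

By inclusion-exclusion,
P(at least one) = 50 + 43 + 44 − 16 − 22 − 12 + 5 = 92%

92%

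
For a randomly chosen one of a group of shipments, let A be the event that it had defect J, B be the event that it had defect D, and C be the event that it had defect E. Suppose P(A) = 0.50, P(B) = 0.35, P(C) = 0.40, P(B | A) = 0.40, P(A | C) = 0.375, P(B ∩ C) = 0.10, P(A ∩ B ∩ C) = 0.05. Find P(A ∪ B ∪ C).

P(A ∩ B) = P(A)·P(B|A) = 0.50 × 0.40 = 0.20
P(A ∩ C) = P(C)·P(A|C) = 0.40 × 0.375 = 0.15
By inclusion-exclusion,
P(A ∪ B ∪ C) = 0.50 + 0.35 + 0.40 − 0.20 − 0.15 − 0.10 + 0.05 = 0.85

0.85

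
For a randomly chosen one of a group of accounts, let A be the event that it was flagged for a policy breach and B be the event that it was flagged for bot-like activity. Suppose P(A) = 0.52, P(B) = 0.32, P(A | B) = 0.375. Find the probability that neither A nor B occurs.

0.28

P(A ∩ B) = P(B)·P(A|B) = 0.32 × 0.375 = 0.12
Inclusion–exclusion gives
P(A ∪ B) = 0.52 + 0.32 − 0.12 = 0.72
P(none) = 1 − 0.72 = 0.28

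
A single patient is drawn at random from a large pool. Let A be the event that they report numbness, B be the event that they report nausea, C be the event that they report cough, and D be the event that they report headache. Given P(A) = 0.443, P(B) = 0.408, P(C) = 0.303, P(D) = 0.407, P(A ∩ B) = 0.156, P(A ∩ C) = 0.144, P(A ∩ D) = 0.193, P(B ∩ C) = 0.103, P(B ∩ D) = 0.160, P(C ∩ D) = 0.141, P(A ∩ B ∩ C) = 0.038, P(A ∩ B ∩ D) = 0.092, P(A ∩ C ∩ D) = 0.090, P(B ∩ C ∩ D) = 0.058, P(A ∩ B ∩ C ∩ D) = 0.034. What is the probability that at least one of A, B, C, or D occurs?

0.908

P(A ∪ B ∪ C ∪ D) = 0.443 + 0.408 + 0.303 + 0.407 − 0.156 − 0.144 − 0.193 − 0.103 − 0.160 − 0.141 + 0.038 + 0.092 + 0.090 + 0.058 − 0.034 = 0.908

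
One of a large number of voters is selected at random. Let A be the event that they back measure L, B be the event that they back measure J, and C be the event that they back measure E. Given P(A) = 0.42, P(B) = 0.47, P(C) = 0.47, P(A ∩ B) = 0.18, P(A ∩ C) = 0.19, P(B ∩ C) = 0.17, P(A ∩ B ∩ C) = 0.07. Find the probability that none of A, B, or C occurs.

0.11

P(A ∪ B ∪ C) = 0.42 + 0.47 + 0.47 − 0.18 − 0.19 − 0.17 + 0.07 = 0.89
P(none) = 1 − 0.89 = 0.11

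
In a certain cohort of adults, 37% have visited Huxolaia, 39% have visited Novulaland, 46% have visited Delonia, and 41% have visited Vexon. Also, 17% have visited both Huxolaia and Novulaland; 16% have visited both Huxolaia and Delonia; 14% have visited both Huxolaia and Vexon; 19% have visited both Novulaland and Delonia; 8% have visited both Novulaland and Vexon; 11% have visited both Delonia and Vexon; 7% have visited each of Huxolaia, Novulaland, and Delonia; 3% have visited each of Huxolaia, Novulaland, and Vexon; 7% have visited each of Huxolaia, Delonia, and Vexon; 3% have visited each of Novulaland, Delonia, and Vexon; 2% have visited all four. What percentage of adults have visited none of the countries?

Apply inclusion-exclusion:
P(union) = 37 + 39 + 46 + 41 − 17 − 16 − 14 − 19 − 8 − 11 + 7 + 3 + 7 + 3 − 2 = 96%
P(none) = 100% − 96% = 4%

4%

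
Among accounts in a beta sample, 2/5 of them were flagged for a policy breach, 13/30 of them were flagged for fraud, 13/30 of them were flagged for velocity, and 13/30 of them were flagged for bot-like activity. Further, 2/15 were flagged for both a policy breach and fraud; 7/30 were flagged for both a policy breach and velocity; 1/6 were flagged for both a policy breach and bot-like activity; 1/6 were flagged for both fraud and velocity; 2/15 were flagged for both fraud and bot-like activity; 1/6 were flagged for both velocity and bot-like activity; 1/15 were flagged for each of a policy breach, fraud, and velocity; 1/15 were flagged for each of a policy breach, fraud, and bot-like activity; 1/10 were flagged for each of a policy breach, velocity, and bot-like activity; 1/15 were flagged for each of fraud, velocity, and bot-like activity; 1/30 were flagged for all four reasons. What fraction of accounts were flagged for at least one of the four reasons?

29/30

By inclusion-exclusion,
P(≥1) = 2/5 + 13/30 + 13/30 + 13/30 − 2/15 − 7/30 − 1/6 − 1/6 − 2/15 − 1/6 + 1/15 + 1/15 + 1/10 + 1/15 − 1/30 = 29/30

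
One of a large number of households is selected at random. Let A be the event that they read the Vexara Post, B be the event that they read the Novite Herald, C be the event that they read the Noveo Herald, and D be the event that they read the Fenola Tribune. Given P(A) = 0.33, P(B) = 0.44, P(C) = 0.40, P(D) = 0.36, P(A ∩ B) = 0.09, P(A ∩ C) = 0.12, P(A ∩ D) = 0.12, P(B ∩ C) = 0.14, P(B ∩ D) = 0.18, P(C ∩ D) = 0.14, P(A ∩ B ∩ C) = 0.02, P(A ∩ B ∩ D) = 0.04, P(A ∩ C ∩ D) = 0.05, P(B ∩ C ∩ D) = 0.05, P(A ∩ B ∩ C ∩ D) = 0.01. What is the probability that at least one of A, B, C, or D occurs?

P(A ∪ B ∪ C ∪ D) = 0.33 + 0.44 + 0.40 + 0.36 − 0.09 − 0.12 − 0.12 − 0.14 − 0.18 − 0.14 + 0.02 + 0.04 + 0.05 + 0.05 − 0.01 = 0.89

0.89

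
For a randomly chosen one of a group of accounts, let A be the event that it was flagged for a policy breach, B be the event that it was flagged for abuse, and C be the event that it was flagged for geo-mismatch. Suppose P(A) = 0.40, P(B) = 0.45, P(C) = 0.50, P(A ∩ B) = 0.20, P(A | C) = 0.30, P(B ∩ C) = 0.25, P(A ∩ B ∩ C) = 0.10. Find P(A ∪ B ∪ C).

P(A ∩ C) = P(C)·P(A|C) = 0.50 × 0.30 = 0.15
Using inclusion–exclusion:
P(A ∪ B ∪ C) = 0.40 + 0.45 + 0.50 − 0.20 − 0.15 − 0.25 + 0.10 = 0.85

0.85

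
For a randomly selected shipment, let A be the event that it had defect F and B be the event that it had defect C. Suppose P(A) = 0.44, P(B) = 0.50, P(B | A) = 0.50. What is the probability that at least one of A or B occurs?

P(A ∩ B) = P(A)·P(B|A) = 0.44 × 0.50 = 0.22
P(A ∪ B) = 0.44 + 0.50 − 0.22 = 0.72

0.72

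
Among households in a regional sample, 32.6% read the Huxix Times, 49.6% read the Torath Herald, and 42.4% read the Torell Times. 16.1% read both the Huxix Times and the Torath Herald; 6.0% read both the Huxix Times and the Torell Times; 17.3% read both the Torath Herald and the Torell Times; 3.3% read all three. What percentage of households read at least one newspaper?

88.5%

Using inclusion–exclusion:
P(≥1) = 32.6 + 49.6 + 42.4 − 16.1 − 6.0 − 17.3 + 3.3 = 88.5%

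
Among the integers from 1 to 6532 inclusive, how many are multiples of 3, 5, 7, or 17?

3722

Using inclusion–exclusion:
⌊6532/3⌋ + ⌊6532/5⌋ + ⌊6532/7⌋ + ⌊6532/17⌋ − ⌊6532/15⌋ − ⌊6532/21⌋ − ⌊6532/51⌋ − ⌊6532/35⌋ − ⌊6532/85⌋ − ⌊6532/119⌋ + ⌊6532/105⌋ + ⌊6532/255⌋ + ⌊6532/357⌋ + ⌊6532/595⌋ − ⌊6532/1785⌋ = 2177 + 1306 + 933 + 384 − 435 − 311 − 128 − 186 − 76 − 54 + 62 + 25 + 18 + 10 − 3 = 3722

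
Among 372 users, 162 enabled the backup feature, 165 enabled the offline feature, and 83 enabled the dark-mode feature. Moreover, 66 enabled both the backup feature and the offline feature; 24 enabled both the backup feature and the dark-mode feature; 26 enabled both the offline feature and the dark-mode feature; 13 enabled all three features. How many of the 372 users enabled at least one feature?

307

Using inclusion–exclusion:
|at least one| = 162 + 165 + 83 − 66 − 24 − 26 + 13 = 307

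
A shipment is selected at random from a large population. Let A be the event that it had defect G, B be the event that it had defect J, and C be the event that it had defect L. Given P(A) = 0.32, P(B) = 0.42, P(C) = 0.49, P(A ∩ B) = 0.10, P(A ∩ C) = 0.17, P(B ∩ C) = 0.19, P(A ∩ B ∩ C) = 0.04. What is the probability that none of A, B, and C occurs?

P(A ∪ B ∪ C) = 0.32 + 0.42 + 0.49 − 0.10 − 0.17 − 0.19 + 0.04 = 0.81
P(none) = 1 − 0.81 = 0.19

0.19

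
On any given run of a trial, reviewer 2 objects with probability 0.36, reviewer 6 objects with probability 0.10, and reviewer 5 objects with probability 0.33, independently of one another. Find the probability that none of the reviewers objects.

0.38592

Independence gives P(none) = ∏(1 − pᵢ).
P(none) = (1 − 0.36) × (1 − 0.10) × (1 − 0.33) = 0.64 × 0.90 × 0.67 = 0.38592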